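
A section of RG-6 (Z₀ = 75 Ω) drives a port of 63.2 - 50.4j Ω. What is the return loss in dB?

Γ = (-11.8 − j50.4)/(138.2 − j50.4), |Γ| = 0.352
RL = −20·log₁₀|Γ| = −20·log₁₀(0.352)

RL ≈ 9.07 dB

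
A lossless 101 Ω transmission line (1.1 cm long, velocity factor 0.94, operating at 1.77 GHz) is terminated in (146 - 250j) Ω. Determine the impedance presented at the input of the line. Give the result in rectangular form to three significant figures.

λ = v/f = 0.94·c / 1.77 GHz = 0.159 m
βl = 2π·l/λ = 2π × 0.069 = 24.9°
tan(βl) = tan(24.9°) = 0.463
Z_in = Z_0·(Z_L + jZ_0·tanβl)/(Z_0 + jZ_L·tanβl)
     = 101·(146 − j203)/(217 + j67.6)

Z_in ≈ 35.1 − j106 Ω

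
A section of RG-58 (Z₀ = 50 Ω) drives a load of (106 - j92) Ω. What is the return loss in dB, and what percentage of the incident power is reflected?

RL ≈ 4.51 dB; 35.4% of incident power reflected

Γ = (56 − j92)/(156 − j92), |Γ| = 0.595
RL = −20·log₁₀(0.595) = 4.51 dB
P_refl/P_inc = |Γ|² = 0.354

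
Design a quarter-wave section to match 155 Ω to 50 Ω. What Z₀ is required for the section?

Z_qwt ≈ 88 Ω

Z_qwt = √(Z_0·R_L) = √(50 × 155) = √7750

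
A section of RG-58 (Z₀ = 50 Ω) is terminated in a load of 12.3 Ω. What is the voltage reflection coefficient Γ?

Γ = -0.605

Γ = (Z_L − Z_0)/(Z_L + Z_0) = (12.3 − 50)/(12.3 + 50) = -37.7/62.3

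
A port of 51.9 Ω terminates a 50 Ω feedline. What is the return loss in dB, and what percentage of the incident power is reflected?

Γ = (51.9 − 50)/(51.9 + 50) = 0.0186
RL = −20·log₁₀(0.0186) = 34.6 dB
P_refl/P_inc = |Γ|² = 0.000348

RL ≈ 34.6 dB; 0.0348% of incident power reflected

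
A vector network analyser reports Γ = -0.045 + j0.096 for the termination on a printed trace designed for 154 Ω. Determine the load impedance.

Z_L ≈ 138 + j26.8 Ω

Z_L = Z_0·(1 + Γ)/(1 − Γ) = 154·(0.955 + j0.096)/(1.04 − j0.096)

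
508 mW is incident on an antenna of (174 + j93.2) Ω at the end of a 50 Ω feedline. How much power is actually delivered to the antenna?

|Γ| = |(124 + j93.2)/(224 + j93.2)| = 0.639
|Γ|² = 0.409
P_refl = |Γ|²·P_inc = 208 mW, P_del = (1 − |Γ|²)·P_inc = 300 mW

P_delivered ≈ 300 mW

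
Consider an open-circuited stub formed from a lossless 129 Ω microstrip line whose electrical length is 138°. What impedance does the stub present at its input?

Z_in ≈ +j143 Ω

tan(βl) = -0.9
For an open-circuited stub, Z_in = −jZ_0·cot(βl) = −jZ_0/tan(βl)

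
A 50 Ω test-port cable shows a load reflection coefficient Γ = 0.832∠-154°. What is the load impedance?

Z_L = Z_0·(1 + Γ)/(1 − Γ) = 50·(0.252 − j0.365)/(1.75 + j0.365)

Z_L ≈ 4.83 − j11.4 Ω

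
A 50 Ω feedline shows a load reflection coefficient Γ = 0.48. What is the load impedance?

Z_L ≈ 142 Ω

Z_L = Z_0·(1 + Γ)/(1 − Γ) = 50·(1.48)/(0.52)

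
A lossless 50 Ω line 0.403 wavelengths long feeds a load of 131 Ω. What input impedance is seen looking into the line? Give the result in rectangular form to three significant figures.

Z_in ≈ 44.8 + j47.1 Ω

βl = 2π × 0.403 = 145°
tan(βl) = tan(145°) = -0.698
Z_in = Z_0·(Z_L + jZ_0·tanβl)/(Z_0 + jZ_L·tanβl)
     = 50·(131 − j34.9)/(50 − j91.5)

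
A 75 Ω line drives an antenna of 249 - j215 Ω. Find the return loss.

Γ = (174 − j215)/(324 − j215), |Γ| = 0.711
RL = −20·log₁₀|Γ| = −20·log₁₀(0.711)

RL ≈ 2.96 dB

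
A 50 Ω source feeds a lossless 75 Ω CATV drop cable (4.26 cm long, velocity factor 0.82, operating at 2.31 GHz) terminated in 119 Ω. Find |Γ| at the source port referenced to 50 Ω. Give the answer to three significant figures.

λ = v/f = 0.82·c / 2.31 GHz = 0.106 m
βl = 2π·l/λ = 2π × 0.4 = 144°
tan(βl) = -0.726
Z_in = Z_0·(Z_L + jZ_0·tanβl)/(Z_0 + jZ_L·tanβl) = 78.1 + j35.5 Ω
Γ_s = (Z_in − Z_s)/(Z_in + Z_s) = (28.1 + j35.5)/(128 + j35.5), |Γ_s| = 0.341

|Γ| ≈ 0.341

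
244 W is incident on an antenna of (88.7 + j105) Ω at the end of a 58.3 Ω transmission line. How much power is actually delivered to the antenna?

P_delivered ≈ 155 W

|Γ| = |(30.4 + j105)/(147 + j105)| = 0.605
|Γ|² = 0.366
P_refl = |Γ|²·P_inc = 89.3 W, P_del = (1 − |Γ|²)·P_inc = 155 W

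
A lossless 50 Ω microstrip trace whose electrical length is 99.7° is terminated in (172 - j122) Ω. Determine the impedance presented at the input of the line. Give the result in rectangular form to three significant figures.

Z_in ≈ 10.4 + j15.4 Ω

tan(βl) = tan(99.7°) = -5.85
Z_in = Z_0·(Z_L + jZ_0·tanβl)/(Z_0 + jZ_L·tanβl)
     = 50·(172 − j415)/(-664 − j1010)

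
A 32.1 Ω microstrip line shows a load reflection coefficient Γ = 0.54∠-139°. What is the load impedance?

Z_L ≈ 10.8 − j10.8 Ω

Z_L = Z_0·(1 + Γ)/(1 − Γ) = 32.1·(0.592 − j0.354)/(1.41 + j0.354)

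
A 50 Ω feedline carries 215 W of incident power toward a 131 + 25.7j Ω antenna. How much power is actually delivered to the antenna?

|Γ| = |(81 + j25.7)/(181 + j25.7)| = 0.465
|Γ|² = 0.216
P_refl = |Γ|²·P_inc = 46.5 W, P_del = (1 − |Γ|²)·P_inc = 169 W

P_delivered ≈ 169 W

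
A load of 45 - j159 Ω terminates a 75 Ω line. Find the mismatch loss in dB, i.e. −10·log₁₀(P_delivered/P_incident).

mismatch loss ≈ 4.68 dB

Γ = (-30 − j159)/(120 − j159), |Γ| = 0.812
|Γ|² = 0.66, so P_del/P_inc = 1 − |Γ|² = 0.34
ML = −10·log₁₀(1 − |Γ|²)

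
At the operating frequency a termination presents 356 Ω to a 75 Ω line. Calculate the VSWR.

For a purely resistive load, VSWR = R_L/Z_0 or Z_0/R_L (whichever > 1) = 356/75

VSWR ≈ 4.75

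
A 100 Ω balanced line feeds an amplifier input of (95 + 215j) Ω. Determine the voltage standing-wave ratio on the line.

Γ = (Z_L − Z_0)/(Z_L + Z_0) = (-5 + j215)/(195 + j215)
|Γ| = 215/290 = 0.741
VSWR = (1 + |Γ|)/(1 − |Γ|) = 1.74/0.259

VSWR ≈ 6.72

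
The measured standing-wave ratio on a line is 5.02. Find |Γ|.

|Γ| = (S − 1)/(S + 1) = (5.02 − 1)/(5.02 + 1) = 4.02/6.02

|Γ| ≈ 0.668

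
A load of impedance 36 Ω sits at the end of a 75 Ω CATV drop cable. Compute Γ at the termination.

Γ = -0.351

Γ = (Z_L − Z_0)/(Z_L + Z_0) = (36 − 75)/(36 + 75) = -39/111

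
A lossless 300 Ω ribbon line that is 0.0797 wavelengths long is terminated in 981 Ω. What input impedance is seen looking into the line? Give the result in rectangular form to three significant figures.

βl = 2π × 0.0797 = 28.7°
tan(βl) = tan(28.7°) = 0.547
Z_in = Z_0·(Z_L + jZ_0·tanβl)/(Z_0 + jZ_L·tanβl)
     = 300·(981 + j164)/(300 + j537)

Z_in ≈ 303 − j379 Ω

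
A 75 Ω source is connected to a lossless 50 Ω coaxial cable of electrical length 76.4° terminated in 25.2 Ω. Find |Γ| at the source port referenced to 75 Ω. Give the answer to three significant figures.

tan(βl) = 4.13
Z_in = Z_0·(Z_L + jZ_0·tanβl)/(Z_0 + jZ_L·tanβl) = 85.3 + j28.9 Ω
Γ_s = (Z_in − Z_s)/(Z_in + Z_s) = (10.3 + j28.9)/(160 + j28.9), |Γ_s| = 0.188

|Γ| ≈ 0.188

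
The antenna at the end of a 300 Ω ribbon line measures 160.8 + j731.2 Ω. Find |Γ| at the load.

|Γ| ≈ 0.861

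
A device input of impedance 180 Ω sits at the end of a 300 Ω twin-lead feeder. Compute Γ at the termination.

Γ = (Z_L − Z_0)/(Z_L + Z_0) = (180 − 300)/(180 + 300) = -120/480

Γ = -0.25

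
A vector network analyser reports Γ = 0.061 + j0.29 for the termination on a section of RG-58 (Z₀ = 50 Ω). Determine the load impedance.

Z_L = Z_0·(1 + Γ)/(1 − Γ) = 50·(1.06 + j0.29)/(0.939 − j0.29)

Z_L ≈ 47.2 + j30 Ω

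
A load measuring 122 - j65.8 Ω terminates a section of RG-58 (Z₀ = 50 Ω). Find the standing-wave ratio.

Γ = (Z_L − Z_0)/(Z_L + Z_0) = (72 − j65.8)/(172 − j65.8)
|Γ| = 97.5/184 = 0.53
VSWR = (1 + |Γ|)/(1 − |Γ|) = 1.53/0.47

VSWR ≈ 3.25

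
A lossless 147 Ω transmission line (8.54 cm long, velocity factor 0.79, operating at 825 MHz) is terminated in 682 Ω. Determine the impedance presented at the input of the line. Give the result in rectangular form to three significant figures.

Z_in ≈ 34.5 + j42.7 Ω

λ = v/f = 0.79·c / 825 MHz = 0.287 m
βl = 2π·l/λ = 2π × 0.297 = 107°
tan(βl) = tan(107°) = -3.27
Z_in = Z_0·(Z_L + jZ_0·tanβl)/(Z_0 + jZ_L·tanβl)
     = 147·(682 − j480)/(147 − j2230)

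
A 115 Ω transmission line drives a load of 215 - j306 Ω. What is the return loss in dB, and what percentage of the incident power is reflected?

RL ≈ 2.91 dB; 51.2% of incident power reflected

Γ = (100 − j306)/(330 − j306), |Γ| = 0.715
RL = −20·log₁₀(0.715) = 2.91 dB
P_refl/P_inc = |Γ|² = 0.512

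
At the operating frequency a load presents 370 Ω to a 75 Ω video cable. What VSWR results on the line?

VSWR ≈ 4.93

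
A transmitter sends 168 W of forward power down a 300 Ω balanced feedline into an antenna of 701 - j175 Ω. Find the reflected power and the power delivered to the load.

|Γ| = |(401 − j175)/(1001 − j175)| = 0.431
|Γ|² = 0.185
P_refl = |Γ|²·P_inc = 31.1 W, P_del = (1 − |Γ|²)·P_inc = 137 W

P_reflected ≈ 31.1 W; P_delivered ≈ 137 W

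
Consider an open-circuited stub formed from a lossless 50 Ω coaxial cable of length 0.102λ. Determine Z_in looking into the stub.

Z_in ≈ −j67 Ω

βl = 2π × 0.102 = 36.7°
tan(βl) = 0.746
For an open-circuited stub, Z_in = −jZ_0·cot(βl) = −jZ_0/tan(βl)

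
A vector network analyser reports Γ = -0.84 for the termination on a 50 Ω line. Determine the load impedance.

Z_L ≈ 4.35 Ω

Z_L = Z_0·(1 + Γ)/(1 − Γ) = 50·(0.16)/(1.84)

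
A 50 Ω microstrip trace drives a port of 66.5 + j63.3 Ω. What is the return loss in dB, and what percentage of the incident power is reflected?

RL ≈ 6.14 dB; 24.3% of incident power reflected

Γ = (16.5 + j63.3)/(116.5 + j63.3), |Γ| = 0.493
RL = −20·log₁₀(0.493) = 6.14 dB
P_refl/P_inc = |Γ|² = 0.243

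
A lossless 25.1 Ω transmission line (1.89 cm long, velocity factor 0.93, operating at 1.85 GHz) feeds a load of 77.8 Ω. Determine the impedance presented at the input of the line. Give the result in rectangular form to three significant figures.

λ = v/f = 0.93·c / 1.85 GHz = 0.151 m
βl = 2π·l/λ = 2π × 0.125 = 45.1°
tan(βl) = tan(45.1°) = 1
Z_in = Z_0·(Z_L + jZ_0·tanβl)/(Z_0 + jZ_L·tanβl)
     = 25.1·(77.8 + j25.2)/(25.1 + j78.1)

Z_in ≈ 14.6 − j20.3 Ω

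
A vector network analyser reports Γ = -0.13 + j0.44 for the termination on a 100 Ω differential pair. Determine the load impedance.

Z_L ≈ 53.7 + j59.8 Ω

Z_L = Z_0·(1 + Γ)/(1 − Γ) = 100·(0.87 + j0.44)/(1.13 − j0.44)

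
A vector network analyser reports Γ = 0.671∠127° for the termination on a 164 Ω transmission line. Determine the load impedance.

Z_L = Z_0·(1 + Γ)/(1 − Γ) = 164·(0.596 + j0.536)/(1.4 − j0.536)

Z_L ≈ 39.9 + j77.8 Ω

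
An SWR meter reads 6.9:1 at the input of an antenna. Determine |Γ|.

|Γ| = (S − 1)/(S + 1) = (6.9 − 1)/(6.9 + 1) = 5.9/7.9

|Γ| ≈ 0.747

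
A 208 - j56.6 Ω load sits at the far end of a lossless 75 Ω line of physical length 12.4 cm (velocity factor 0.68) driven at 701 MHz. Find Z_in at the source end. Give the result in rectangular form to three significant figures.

Z_in ≈ 112 + j99.4 Ω

λ = v/f = 0.68·c / 701 MHz = 0.291 m
βl = 2π·l/λ = 2π × 0.426 = 153°
tan(βl) = tan(153°) = -0.501
Z_in = Z_0·(Z_L + jZ_0·tanβl)/(Z_0 + jZ_L·tanβl)
     = 75·(208 − j94.2)/(46.7 − j104)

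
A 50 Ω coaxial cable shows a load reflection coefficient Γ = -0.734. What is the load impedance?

Z_L = Z_0·(1 + Γ)/(1 − Γ) = 50·(0.266)/(1.73)

Z_L ≈ 7.67 Ω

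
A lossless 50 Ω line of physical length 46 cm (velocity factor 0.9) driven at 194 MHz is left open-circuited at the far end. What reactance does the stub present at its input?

λ = v/f = 0.9·c / 194 MHz = 1.39 m
βl = 2π·l/λ = 2π × 0.331 = 119°
tan(βl) = -1.81
For an open-circuited stub, Z_in = −jZ_0·cot(βl) = −jZ_0/tan(βl)

X_in ≈ 27.7 Ω (inductive)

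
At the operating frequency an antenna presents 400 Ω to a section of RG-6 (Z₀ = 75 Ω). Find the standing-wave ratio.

Γ = (400 − 75)/(400 + 75) = 0.684
VSWR = (1 + 0.684)/(1 − 0.684)

VSWR ≈ 5.33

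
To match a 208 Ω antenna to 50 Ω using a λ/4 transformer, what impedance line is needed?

Z_qwt = √(Z_0·R_L) = √(50 × 208) = √10400

Z_qwt ≈ 102 Ω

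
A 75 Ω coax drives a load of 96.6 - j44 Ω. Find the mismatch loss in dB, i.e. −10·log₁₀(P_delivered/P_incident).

mismatch loss ≈ 0.346 dB

Γ = (21.6 − j44)/(171.6 − j44), |Γ| = 0.277
|Γ|² = 0.0766, so P_del/P_inc = 1 − |Γ|² = 0.923
ML = −10·log₁₀(1 − |Γ|²)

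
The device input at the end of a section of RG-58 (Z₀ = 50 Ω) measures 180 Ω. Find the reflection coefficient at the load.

Γ = (Z_L − Z_0)/(Z_L + Z_0) = (180 − 50)/(180 + 50) = 130/230

Γ = 0.565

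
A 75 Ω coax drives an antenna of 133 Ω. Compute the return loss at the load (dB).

RL ≈ 11.1 dB

Γ = (133 − 75)/(133 + 75) = 0.279
RL = −20·log₁₀|Γ| = −20·log₁₀(0.279)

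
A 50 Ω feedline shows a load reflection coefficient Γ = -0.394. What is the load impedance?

Z_L ≈ 21.7 Ω

Z_L = Z_0·(1 + Γ)/(1 − Γ) = 50·(0.606)/(1.39)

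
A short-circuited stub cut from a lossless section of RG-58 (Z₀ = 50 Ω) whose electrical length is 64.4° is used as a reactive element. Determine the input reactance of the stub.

tan(βl) = 2.09
For a short-circuited stub, Z_in = jZ_0·tan(βl)

X_in ≈ 104 Ω (inductive)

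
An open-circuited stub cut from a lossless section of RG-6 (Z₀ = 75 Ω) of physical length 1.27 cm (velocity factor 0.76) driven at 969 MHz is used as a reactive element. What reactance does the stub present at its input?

X_in ≈ -213 Ω (capacitive)

λ = v/f = 0.76·c / 969 MHz = 0.235 m
βl = 2π·l/λ = 2π × 0.054 = 19.4°
tan(βl) = 0.353
For an open-circuited stub, Z_in = −jZ_0·cot(βl) = −jZ_0/tan(βl)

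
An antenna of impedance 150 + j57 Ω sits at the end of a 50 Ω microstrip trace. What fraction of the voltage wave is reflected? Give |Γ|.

|Γ| ≈ 0.553

Γ = (Z_L − Z_0)/(Z_L + Z_0) = (100 + j57)/(200 + j57)
|Γ| = 115/208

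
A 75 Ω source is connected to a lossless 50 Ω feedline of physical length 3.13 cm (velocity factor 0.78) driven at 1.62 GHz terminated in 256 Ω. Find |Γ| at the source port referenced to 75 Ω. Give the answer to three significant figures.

λ = v/f = 0.78·c / 1.62 GHz = 0.144 m
βl = 2π·l/λ = 2π × 0.217 = 78°
tan(βl) = 4.71
Z_in = Z_0·(Z_L + jZ_0·tanβl)/(Z_0 + jZ_L·tanβl) = 10.2 − j10.2 Ω
Γ_s = (Z_in − Z_s)/(Z_in + Z_s) = (-64.8 − j10.2)/(85.2 − j10.2), |Γ_s| = 0.765

|Γ| ≈ 0.765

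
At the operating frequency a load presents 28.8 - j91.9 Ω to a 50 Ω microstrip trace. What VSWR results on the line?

VSWR ≈ 8.05

Γ = (Z_L − Z_0)/(Z_L + Z_0) = (-21.2 − j91.9)/(78.8 − j91.9)
|Γ| = 94.3/121 = 0.779
VSWR = (1 + |Γ|)/(1 − |Γ|) = 1.78/0.221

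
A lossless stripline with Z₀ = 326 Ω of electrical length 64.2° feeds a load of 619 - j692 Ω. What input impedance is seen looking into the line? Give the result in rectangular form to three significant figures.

tan(βl) = tan(64.2°) = 2.07
Z_in = Z_0·(Z_L + jZ_0·tanβl)/(Z_0 + jZ_L·tanβl)
     = 326·(619 − j17.6)/(1760 + j1280)

Z_in ≈ 73.4 − j56.8 Ω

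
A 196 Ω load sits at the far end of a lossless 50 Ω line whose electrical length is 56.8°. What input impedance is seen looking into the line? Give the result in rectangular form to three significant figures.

Z_in ≈ 17.7 − j29.8 Ω

tan(βl) = tan(56.8°) = 1.53
Z_in = Z_0·(Z_L + jZ_0·tanβl)/(Z_0 + jZ_L·tanβl)
     = 50·(196 + j76.4)/(50 + j300)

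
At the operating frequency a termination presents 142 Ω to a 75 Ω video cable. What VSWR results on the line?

VSWR ≈ 1.89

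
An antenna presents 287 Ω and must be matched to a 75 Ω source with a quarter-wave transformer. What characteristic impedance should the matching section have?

Z_qwt ≈ 147 Ω

Z_qwt = √(Z_0·R_L) = √(75 × 287) = √21520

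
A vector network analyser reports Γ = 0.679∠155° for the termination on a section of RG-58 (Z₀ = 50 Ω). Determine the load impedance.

Z_L ≈ 10 + j10.7 Ω

Z_L = Z_0·(1 + Γ)/(1 − Γ) = 50·(0.385 + j0.287)/(1.62 − j0.287)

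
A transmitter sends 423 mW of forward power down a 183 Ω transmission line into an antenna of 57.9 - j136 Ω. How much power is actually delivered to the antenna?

|Γ| = |(-125.1 − j136)/(240.9 − j136)| = 0.668
|Γ|² = 0.446
P_refl = |Γ|²·P_inc = 189 mW, P_del = (1 − |Γ|²)·P_inc = 234 mW

P_delivered ≈ 234 mW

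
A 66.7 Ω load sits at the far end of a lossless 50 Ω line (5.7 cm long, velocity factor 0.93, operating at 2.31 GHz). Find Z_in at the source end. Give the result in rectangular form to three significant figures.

λ = v/f = 0.93·c / 2.31 GHz = 0.121 m
βl = 2π·l/λ = 2π × 0.472 = 170°
tan(βl) = tan(170°) = -0.178
Z_in = Z_0·(Z_L + jZ_0·tanβl)/(Z_0 + jZ_L·tanβl)
     = 50·(66.7 − j8.91)/(50 − j11.9)

Z_in ≈ 65.1 + j6.57 Ω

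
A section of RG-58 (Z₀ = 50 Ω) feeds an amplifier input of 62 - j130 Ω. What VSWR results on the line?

Γ = (Z_L − Z_0)/(Z_L + Z_0) = (12 − j130)/(112 − j130)
|Γ| = 131/172 = 0.761
VSWR = (1 + |Γ|)/(1 − |Γ|) = 1.76/0.239

VSWR ≈ 7.36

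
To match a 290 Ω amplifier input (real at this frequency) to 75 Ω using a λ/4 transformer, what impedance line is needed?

Z_qwt = √(Z_0·R_L) = √(75 × 290) = √21750

Z_qwt ≈ 147 Ω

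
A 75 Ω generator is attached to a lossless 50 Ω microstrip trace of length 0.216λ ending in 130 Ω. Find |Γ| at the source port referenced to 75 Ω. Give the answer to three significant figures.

|Γ| ≈ 0.584

βl = 2π × 0.216 = 77.8°
tan(βl) = 4.61
Z_in = Z_0·(Z_L + jZ_0·tanβl)/(Z_0 + jZ_L·tanβl) = 20 − j9.18 Ω
Γ_s = (Z_in − Z_s)/(Z_in + Z_s) = (-55 − j9.18)/(95 − j9.18), |Γ_s| = 0.584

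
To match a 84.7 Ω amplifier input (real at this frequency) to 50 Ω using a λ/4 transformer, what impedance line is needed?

Z_qwt = √(Z_0·R_L) = √(50 × 84.7) = √4235

Z_qwt ≈ 65.1 Ω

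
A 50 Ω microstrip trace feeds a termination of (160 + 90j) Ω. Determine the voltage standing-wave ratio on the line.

Γ = (Z_L − Z_0)/(Z_L + Z_0) = (110 + j90)/(210 + j90)
|Γ| = 142/228 = 0.622
VSWR = (1 + |Γ|)/(1 − |Γ|) = 1.62/0.378

VSWR ≈ 4.29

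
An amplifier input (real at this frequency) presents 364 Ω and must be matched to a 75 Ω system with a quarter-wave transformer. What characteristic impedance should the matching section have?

Z_qwt ≈ 165 Ω

Z_qwt = √(Z_0·R_L) = √(75 × 364) = √27300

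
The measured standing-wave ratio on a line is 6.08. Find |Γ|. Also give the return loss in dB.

|Γ| = (S − 1)/(S + 1) = (6.08 − 1)/(6.08 + 1) = 5.08/7.08
RL = −20·log₁₀|Γ| = −20·log₁₀(0.718)

|Γ| ≈ 0.718; return loss ≈ 2.88 dB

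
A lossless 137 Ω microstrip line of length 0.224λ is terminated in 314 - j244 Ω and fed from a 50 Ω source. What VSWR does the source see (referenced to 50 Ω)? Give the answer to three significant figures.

βl = 2π × 0.224 = 80.6°
tan(βl) = 6.07
Z_in = Z_0·(Z_L + jZ_0·tanβl)/(Z_0 + jZ_L·tanβl) = 35.7 + j7.71 Ω
Γ_s = (Z_in − Z_s)/(Z_in + Z_s) = (-14.3 + j7.71)/(85.7 + j7.71), |Γ_s| = 0.189
VSWR = (1 + |Γ_s|)/(1 − |Γ_s|)

VSWR ≈ 1.47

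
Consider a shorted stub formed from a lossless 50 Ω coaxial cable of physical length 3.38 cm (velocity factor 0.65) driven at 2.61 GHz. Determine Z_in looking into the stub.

λ = v/f = 0.65·c / 2.61 GHz = 0.0747 m
βl = 2π·l/λ = 2π × 0.452 = 163°
tan(βl) = -0.308
For a shorted stub, Z_in = jZ_0·tan(βl)

Z_in ≈ −j15.4 Ω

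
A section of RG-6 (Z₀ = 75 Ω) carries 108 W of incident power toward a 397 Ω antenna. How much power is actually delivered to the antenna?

Γ = (397 − 75)/(397 + 75) = 0.682
|Γ|² = 0.465
P_refl = |Γ|²·P_inc = 50.3 W, P_del = (1 − |Γ|²)·P_inc = 57.7 W

P_delivered ≈ 57.7 W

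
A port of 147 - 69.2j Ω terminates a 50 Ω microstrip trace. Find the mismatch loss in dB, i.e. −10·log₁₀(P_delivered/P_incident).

mismatch loss ≈ 1.71 dB

Γ = (97 − j69.2)/(197 − j69.2), |Γ| = 0.571
|Γ|² = 0.326, so P_del/P_inc = 1 − |Γ|² = 0.674
ML = −10·log₁₀(1 − |Γ|²)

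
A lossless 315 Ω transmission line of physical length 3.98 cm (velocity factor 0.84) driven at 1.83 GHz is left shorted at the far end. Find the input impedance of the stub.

λ = v/f = 0.84·c / 1.83 GHz = 0.138 m
βl = 2π·l/λ = 2π × 0.289 = 104°
tan(βl) = -4
For a shorted stub, Z_in = jZ_0·tan(βl)

Z_in ≈ −j1260 Ω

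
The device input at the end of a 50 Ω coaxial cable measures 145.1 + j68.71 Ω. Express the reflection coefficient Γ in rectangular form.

Γ = (Z_L − Z_0)/(Z_L + Z_0) = (95.1 + j68.71)/(195.1 + j68.71)

Γ ≈ 0.544 + j0.161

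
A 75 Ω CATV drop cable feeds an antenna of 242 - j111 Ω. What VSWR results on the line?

Γ = (Z_L − Z_0)/(Z_L + Z_0) = (167 − j111)/(317 − j111)
|Γ| = 201/336 = 0.597
VSWR = (1 + |Γ|)/(1 − |Γ|) = 1.6/0.403

VSWR ≈ 3.96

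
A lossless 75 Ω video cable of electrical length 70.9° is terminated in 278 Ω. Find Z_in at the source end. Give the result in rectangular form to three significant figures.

Z_in ≈ 22.5 − j23.9 Ω

tan(βl) = tan(70.9°) = 2.89
Z_in = Z_0·(Z_L + jZ_0·tanβl)/(Z_0 + jZ_L·tanβl)
     = 75·(278 + j217)/(75 + j803)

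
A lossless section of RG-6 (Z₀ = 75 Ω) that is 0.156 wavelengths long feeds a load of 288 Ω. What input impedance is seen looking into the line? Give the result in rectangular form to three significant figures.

Z_in ≈ 27.5 − j45.5 Ω

βl = 2π × 0.156 = 56.2°
tan(βl) = tan(56.2°) = 1.49
Z_in = Z_0·(Z_L + jZ_0·tanβl)/(Z_0 + jZ_L·tanβl)
     = 75·(288 + j112)/(75 + j430)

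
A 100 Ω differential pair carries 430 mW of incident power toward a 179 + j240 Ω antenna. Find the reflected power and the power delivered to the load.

P_reflected ≈ 203 mW; P_delivered ≈ 227 mW

|Γ| = |(79 + j240)/(279 + j240)| = 0.687
|Γ|² = 0.471
P_refl = |Γ|²·P_inc = 203 mW, P_del = (1 − |Γ|²)·P_inc = 227 mW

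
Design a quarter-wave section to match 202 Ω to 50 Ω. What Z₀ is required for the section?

Z_qwt = √(Z_0·R_L) = √(50 × 202) = √10100

Z_qwt ≈ 100 Ω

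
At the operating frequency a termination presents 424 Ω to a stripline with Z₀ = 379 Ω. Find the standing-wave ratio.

VSWR ≈ 1.12

For a purely resistive load, VSWR = R_L/Z_0 or Z_0/R_L (whichever > 1) = 424/379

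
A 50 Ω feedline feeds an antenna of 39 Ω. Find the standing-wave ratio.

VSWR ≈ 1.28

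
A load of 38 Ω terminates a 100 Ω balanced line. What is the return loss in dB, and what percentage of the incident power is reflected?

RL ≈ 6.95 dB; 20.2% of incident power reflected

Γ = (38 − 100)/(38 + 100) = -0.449
RL = −20·log₁₀(0.449) = 6.95 dB
P_refl/P_inc = |Γ|² = 0.202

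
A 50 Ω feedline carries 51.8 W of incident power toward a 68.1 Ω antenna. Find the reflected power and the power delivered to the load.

Γ = (68.1 − 50)/(68.1 + 50) = 0.153
|Γ|² = 0.0235
P_refl = |Γ|²·P_inc = 1.22 W, P_del = (1 − |Γ|²)·P_inc = 50.6 W

P_reflected ≈ 1.22 W; P_delivered ≈ 50.6 W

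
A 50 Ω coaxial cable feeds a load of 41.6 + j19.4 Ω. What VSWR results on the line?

VSWR ≈ 1.58

Γ = (Z_L − Z_0)/(Z_L + Z_0) = (-8.4 + j19.4)/(91.6 + j19.4)
|Γ| = 21.1/93.6 = 0.226
VSWR = (1 + |Γ|)/(1 − |Γ|) = 1.23/0.774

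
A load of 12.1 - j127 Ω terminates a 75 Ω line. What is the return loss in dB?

RL ≈ 0.721 dB

Γ = (-62.9 − j127)/(87.1 − j127), |Γ| = 0.92
RL = −20·log₁₀|Γ| = −20·log₁₀(0.92)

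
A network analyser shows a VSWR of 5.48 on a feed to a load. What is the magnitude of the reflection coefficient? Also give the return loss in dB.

|Γ| ≈ 0.691; return loss ≈ 3.21 dB

|Γ| = (S − 1)/(S + 1) = (5.48 − 1)/(5.48 + 1) = 4.48/6.48
RL = −20·log₁₀|Γ| = −20·log₁₀(0.691)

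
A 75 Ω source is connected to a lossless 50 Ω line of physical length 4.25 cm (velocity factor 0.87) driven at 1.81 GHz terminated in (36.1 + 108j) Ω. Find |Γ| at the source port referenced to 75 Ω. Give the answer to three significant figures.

λ = v/f = 0.87·c / 1.81 GHz = 0.144 m
βl = 2π·l/λ = 2π × 0.295 = 106°
tan(βl) = -3.46
Z_in = Z_0·(Z_L + jZ_0·tanβl)/(Z_0 + jZ_L·tanβl) = 6 − j5.92 Ω
Γ_s = (Z_in − Z_s)/(Z_in + Z_s) = (-69 − j5.92)/(81 − j5.92), |Γ_s| = 0.853

|Γ| ≈ 0.853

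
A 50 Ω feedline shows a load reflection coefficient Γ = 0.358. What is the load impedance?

Z_L ≈ 106 Ω

Z_L = Z_0·(1 + Γ)/(1 − Γ) = 50·(1.36)/(0.642)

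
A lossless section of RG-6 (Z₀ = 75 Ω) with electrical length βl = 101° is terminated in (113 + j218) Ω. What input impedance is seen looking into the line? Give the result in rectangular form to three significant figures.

Z_in ≈ 9.87 − j5.73 Ω

tan(βl) = tan(101°) = -5.14
Z_in = Z_0·(Z_L + jZ_0·tanβl)/(Z_0 + jZ_L·tanβl)
     = 75·(113 − j168)/(1200 − j581)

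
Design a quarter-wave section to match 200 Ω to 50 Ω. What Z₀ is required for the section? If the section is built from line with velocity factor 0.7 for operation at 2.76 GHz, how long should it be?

Z_qwt ≈ 100 Ω; length ≈ 1.9 cm

Z_qwt = √(Z_0·R_L) = √(50 × 200) = √10000
λ = 0.7·c/f = 0.0761 m, so l = λ/4 = 0.019 m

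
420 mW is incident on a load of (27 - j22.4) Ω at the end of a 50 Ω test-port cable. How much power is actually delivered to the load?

|Γ| = |(-23 − j22.4)/(77 − j22.4)| = 0.4
|Γ|² = 0.16
P_refl = |Γ|²·P_inc = 67.3 mW, P_del = (1 − |Γ|²)·P_inc = 353 mW

P_delivered ≈ 353 mW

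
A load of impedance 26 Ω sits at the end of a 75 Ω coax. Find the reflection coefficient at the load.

Γ = -0.485

Γ = (Z_L − Z_0)/(Z_L + Z_0) = (26 − 75)/(26 + 75) = -49/101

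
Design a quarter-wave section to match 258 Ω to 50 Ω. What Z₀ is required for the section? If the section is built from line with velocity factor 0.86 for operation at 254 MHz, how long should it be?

Z_qwt ≈ 114 Ω; length ≈ 25.4 cm

Z_qwt = √(Z_0·R_L) = √(50 × 258) = √12900
λ = 0.86·c/f = 1.02 m, so l = λ/4 = 0.254 m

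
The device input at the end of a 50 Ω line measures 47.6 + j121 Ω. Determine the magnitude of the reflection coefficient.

|Γ| ≈ 0.779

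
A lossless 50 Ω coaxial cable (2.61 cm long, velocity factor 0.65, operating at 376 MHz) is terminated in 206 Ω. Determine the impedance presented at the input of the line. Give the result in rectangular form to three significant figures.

λ = v/f = 0.65·c / 376 MHz = 0.519 m
βl = 2π·l/λ = 2π × 0.0503 = 18.1°
tan(βl) = tan(18.1°) = 0.327
Z_in = Z_0·(Z_L + jZ_0·tanβl)/(Z_0 + jZ_L·tanβl)
     = 50·(206 + j16.4)/(50 + j67.4)

Z_in ≈ 81 − j92.8 Ω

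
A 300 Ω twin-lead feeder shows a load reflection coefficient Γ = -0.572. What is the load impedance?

Z_L ≈ 81.7 Ω

Z_L = Z_0·(1 + Γ)/(1 − Γ) = 300·(0.428)/(1.57)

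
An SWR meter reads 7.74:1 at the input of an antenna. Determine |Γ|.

|Γ| = (S − 1)/(S + 1) = (7.74 − 1)/(7.74 + 1) = 6.74/8.74

|Γ| ≈ 0.771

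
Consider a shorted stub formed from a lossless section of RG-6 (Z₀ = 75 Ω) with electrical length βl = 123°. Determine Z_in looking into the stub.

tan(βl) = -1.54
For a shorted stub, Z_in = jZ_0·tan(βl)

Z_in ≈ −j115 Ω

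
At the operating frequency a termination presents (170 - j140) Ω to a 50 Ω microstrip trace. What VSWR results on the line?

VSWR ≈ 5.83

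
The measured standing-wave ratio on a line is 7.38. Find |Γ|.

|Γ| ≈ 0.761

|Γ| = (S − 1)/(S + 1) = (7.38 − 1)/(7.38 + 1) = 6.38/8.38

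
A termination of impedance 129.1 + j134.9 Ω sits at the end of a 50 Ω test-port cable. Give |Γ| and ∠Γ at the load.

Γ = (Z_L − Z_0)/(Z_L + Z_0) = (79.1 + j134.9)/(179.1 + j134.9)
|Γ| = 156/224 = 0.697

Γ ≈ 0.697 ∠ 22.6°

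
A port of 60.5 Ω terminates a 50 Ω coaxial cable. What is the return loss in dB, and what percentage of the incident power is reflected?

Γ = (60.5 − 50)/(60.5 + 50) = 0.095
RL = −20·log₁₀(0.095) = 20.4 dB
P_refl/P_inc = |Γ|² = 0.00903

RL ≈ 20.4 dB; 0.903% of incident power reflected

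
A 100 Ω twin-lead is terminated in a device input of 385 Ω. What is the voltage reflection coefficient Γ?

Γ = (Z_L − Z_0)/(Z_L + Z_0) = (385 − 100)/(385 + 100) = 285/485

Γ = 0.588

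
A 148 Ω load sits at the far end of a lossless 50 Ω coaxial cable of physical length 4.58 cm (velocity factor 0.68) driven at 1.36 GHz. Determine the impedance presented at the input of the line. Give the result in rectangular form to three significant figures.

Z_in ≈ 18.8 + j15.8 Ω

λ = v/f = 0.68·c / 1.36 GHz = 0.15 m
βl = 2π·l/λ = 2π × 0.305 = 110°
tan(βl) = tan(110°) = -2.76
Z_in = Z_0·(Z_L + jZ_0·tanβl)/(Z_0 + jZ_L·tanβl)
     = 50·(148 − j138)/(50 − j408)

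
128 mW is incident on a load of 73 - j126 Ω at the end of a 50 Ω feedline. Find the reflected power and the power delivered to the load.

P_reflected ≈ 67.7 mW; P_delivered ≈ 60.3 mW

|Γ| = |(23 − j126)/(123 − j126)| = 0.727
|Γ|² = 0.529
P_refl = |Γ|²·P_inc = 67.7 mW, P_del = (1 − |Γ|²)·P_inc = 60.3 mW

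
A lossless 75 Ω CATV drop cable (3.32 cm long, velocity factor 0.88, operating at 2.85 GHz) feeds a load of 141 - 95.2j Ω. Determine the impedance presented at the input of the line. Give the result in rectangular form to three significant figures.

Z_in ≈ 62.4 + j76 Ω

λ = v/f = 0.88·c / 2.85 GHz = 0.0926 m
βl = 2π·l/λ = 2π × 0.358 = 129°
tan(βl) = tan(129°) = -1.23
Z_in = Z_0·(Z_L + jZ_0·tanβl)/(Z_0 + jZ_L·tanβl)
     = 75·(141 − j188)/(-42.4 − j174)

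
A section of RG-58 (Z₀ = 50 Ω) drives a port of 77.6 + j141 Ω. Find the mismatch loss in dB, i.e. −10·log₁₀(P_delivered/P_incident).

mismatch loss ≈ 3.67 dB

Γ = (27.6 + j141)/(127.6 + j141), |Γ| = 0.756
|Γ|² = 0.571, so P_del/P_inc = 1 − |Γ|² = 0.429
ML = −10·log₁₀(1 − |Γ|²)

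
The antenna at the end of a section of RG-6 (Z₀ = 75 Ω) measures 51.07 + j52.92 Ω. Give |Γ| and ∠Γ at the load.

Γ ≈ 0.425 ∠ 91.6°

Γ = (Z_L − Z_0)/(Z_L + Z_0) = (-23.93 + j52.92)/(126.1 + j52.92)
|Γ| = 58.1/137 = 0.425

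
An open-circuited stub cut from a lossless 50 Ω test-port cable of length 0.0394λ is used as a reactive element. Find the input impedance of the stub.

Z_in ≈ −j198 Ω

βl = 2π × 0.0394 = 14.2°
tan(βl) = 0.253
For an open-circuited stub, Z_in = −jZ_0·cot(βl) = −jZ_0/tan(βl)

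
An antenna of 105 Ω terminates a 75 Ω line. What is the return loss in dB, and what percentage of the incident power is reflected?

Γ = (105 − 75)/(105 + 75) = 0.167
RL = −20·log₁₀(0.167) = 15.6 dB
P_refl/P_inc = |Γ|² = 0.0278

RL ≈ 15.6 dB; 2.78% of incident power reflected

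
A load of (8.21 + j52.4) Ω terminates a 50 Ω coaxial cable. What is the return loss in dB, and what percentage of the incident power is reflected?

Γ = (-41.79 + j52.4)/(58.21 + j52.4), |Γ| = 0.856
RL = −20·log₁₀(0.856) = 1.35 dB
P_refl/P_inc = |Γ|² = 0.732

RL ≈ 1.35 dB; 73.2% of incident power reflected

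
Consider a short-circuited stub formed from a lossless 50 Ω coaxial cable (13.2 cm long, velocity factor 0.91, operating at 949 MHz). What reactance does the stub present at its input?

X_in ≈ -13.2 Ω (capacitive)

λ = v/f = 0.91·c / 949 MHz = 0.288 m
βl = 2π·l/λ = 2π × 0.459 = 165°
tan(βl) = -0.264
For a short-circuited stub, Z_in = jZ_0·tan(βl)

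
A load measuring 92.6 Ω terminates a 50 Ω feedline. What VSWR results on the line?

VSWR ≈ 1.85

Γ = (92.6 − 50)/(92.6 + 50) = 0.299
VSWR = (1 + 0.299)/(1 − 0.299)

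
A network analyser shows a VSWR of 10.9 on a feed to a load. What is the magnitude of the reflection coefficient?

|Γ| ≈ 0.832

|Γ| = (S − 1)/(S + 1) = (10.9 − 1)/(10.9 + 1) = 9.9/11.9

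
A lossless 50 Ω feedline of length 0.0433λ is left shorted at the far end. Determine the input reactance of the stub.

X_in ≈ 13.9 Ω (inductive)

βl = 2π × 0.0433 = 15.6°
tan(βl) = 0.279
For a shorted stub, Z_in = jZ_0·tan(βl)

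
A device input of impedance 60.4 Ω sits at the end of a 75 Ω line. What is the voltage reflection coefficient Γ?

Γ = (Z_L − Z_0)/(Z_L + Z_0) = (60.4 − 75)/(60.4 + 75) = -14.6/135.4

Γ = -0.108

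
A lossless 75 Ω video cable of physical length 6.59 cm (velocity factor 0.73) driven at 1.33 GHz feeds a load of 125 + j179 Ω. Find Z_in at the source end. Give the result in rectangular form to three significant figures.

λ = v/f = 0.73·c / 1.33 GHz = 0.165 m
βl = 2π·l/λ = 2π × 0.4 = 144°
tan(βl) = tan(144°) = -0.724
Z_in = Z_0·(Z_L + jZ_0·tanβl)/(Z_0 + jZ_L·tanβl)
     = 75·(125 + j125)/(205 − j90.6)

Z_in ≈ 21.4 + j55.1 Ω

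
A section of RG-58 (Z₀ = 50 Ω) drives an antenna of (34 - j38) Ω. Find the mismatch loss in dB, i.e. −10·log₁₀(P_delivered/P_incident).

mismatch loss ≈ 0.969 dB

Γ = (-16 − j38)/(84 − j38), |Γ| = 0.447
|Γ|² = 0.2, so P_del/P_inc = 1 − |Γ|² = 0.8
ML = −10·log₁₀(1 − |Γ|²)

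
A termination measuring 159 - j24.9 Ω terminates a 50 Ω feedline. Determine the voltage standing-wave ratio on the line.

VSWR ≈ 3.27

Γ = (Z_L − Z_0)/(Z_L + Z_0) = (109 − j24.9)/(209 − j24.9)
|Γ| = 112/210 = 0.531
VSWR = (1 + |Γ|)/(1 − |Γ|) = 1.53/0.469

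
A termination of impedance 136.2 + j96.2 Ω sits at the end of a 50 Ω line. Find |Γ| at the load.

|Γ| ≈ 0.616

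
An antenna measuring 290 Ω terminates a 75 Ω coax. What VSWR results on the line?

For a purely resistive load, VSWR = R_L/Z_0 or Z_0/R_L (whichever > 1) = 290/75

VSWR ≈ 3.87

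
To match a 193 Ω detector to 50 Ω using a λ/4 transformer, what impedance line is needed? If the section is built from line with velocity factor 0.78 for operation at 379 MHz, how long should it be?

Z_qwt ≈ 98.2 Ω; length ≈ 15.4 cm

Z_qwt = √(Z_0·R_L) = √(50 × 193) = √9650
λ = 0.78·c/f = 0.617 m, so l = λ/4 = 0.154 m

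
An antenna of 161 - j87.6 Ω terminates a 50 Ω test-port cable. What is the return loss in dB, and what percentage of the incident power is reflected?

Γ = (111 − j87.6)/(211 − j87.6), |Γ| = 0.619
RL = −20·log₁₀(0.619) = 4.17 dB
P_refl/P_inc = |Γ|² = 0.383

RL ≈ 4.17 dB; 38.3% of incident power reflected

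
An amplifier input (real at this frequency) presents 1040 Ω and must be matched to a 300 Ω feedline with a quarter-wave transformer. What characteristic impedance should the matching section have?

Z_qwt = √(Z_0·R_L) = √(300 × 1040) = √312000

Z_qwt ≈ 559 Ω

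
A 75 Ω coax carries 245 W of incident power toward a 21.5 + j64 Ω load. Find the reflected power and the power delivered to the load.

|Γ| = |(-53.5 + j64)/(96.5 + j64)| = 0.72
|Γ|² = 0.519
P_refl = |Γ|²·P_inc = 127 W, P_del = (1 − |Γ|²)·P_inc = 118 W

P_reflected ≈ 127 W; P_delivered ≈ 118 W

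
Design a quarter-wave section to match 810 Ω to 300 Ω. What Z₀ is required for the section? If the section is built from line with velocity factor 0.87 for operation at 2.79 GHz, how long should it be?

Z_qwt ≈ 493 Ω; length ≈ 2.34 cm

Z_qwt = √(Z_0·R_L) = √(300 × 810) = √243000
λ = 0.87·c/f = 0.0935 m, so l = λ/4 = 0.0234 m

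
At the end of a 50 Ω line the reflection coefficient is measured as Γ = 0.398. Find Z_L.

Z_L = Z_0·(1 + Γ)/(1 − Γ) = 50·(1.4)/(0.602)

Z_L ≈ 116 Ω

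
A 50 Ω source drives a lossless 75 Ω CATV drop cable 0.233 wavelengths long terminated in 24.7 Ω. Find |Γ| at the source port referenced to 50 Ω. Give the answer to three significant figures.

βl = 2π × 0.233 = 83.9°
tan(βl) = 9.33
Z_in = Z_0·(Z_L + jZ_0·tanβl)/(Z_0 + jZ_L·tanβl) = 208 + j59.8 Ω
Γ_s = (Z_in − Z_s)/(Z_in + Z_s) = (158 + j59.8)/(258 + j59.8), |Γ_s| = 0.638

|Γ| ≈ 0.638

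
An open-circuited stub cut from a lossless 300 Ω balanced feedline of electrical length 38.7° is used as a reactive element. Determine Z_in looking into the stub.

tan(βl) = 0.801
For an open-circuited stub, Z_in = −jZ_0·cot(βl) = −jZ_0/tan(βl)

Z_in ≈ −j374 Ω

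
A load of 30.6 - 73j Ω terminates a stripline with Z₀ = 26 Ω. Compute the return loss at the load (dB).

RL ≈ 2.03 dB

Γ = (4.6 − j73)/(56.6 − j73), |Γ| = 0.792
RL = −20·log₁₀|Γ| = −20·log₁₀(0.792)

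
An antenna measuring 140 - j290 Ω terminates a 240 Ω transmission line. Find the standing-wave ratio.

VSWR ≈ 4.58

Γ = (Z_L − Z_0)/(Z_L + Z_0) = (-100 − j290)/(380 − j290)
|Γ| = 307/478 = 0.642
VSWR = (1 + |Γ|)/(1 − |Γ|) = 1.64/0.358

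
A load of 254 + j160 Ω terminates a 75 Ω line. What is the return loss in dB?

RL ≈ 3.66 dB

Γ = (179 + j160)/(329 + j160), |Γ| = 0.656
RL = −20·log₁₀|Γ| = −20·log₁₀(0.656)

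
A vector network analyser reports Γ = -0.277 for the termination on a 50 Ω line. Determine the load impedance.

Z_L = Z_0·(1 + Γ)/(1 − Γ) = 50·(0.723)/(1.28)

Z_L ≈ 28.3 Ω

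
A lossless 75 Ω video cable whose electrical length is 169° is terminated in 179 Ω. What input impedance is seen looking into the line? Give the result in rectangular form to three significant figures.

tan(βl) = tan(169°) = -0.194
Z_in = Z_0·(Z_L + jZ_0·tanβl)/(Z_0 + jZ_L·tanβl)
     = 75·(179 − j14.6)/(75 − j34.8)

Z_in ≈ 153 + j56.3 Ω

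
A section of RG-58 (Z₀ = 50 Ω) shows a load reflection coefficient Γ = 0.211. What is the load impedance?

Z_L ≈ 76.7 Ω

Z_L = Z_0·(1 + Γ)/(1 − Γ) = 50·(1.21)/(0.789)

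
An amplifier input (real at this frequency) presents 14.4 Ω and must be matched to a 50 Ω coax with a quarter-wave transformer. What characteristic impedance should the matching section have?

Z_qwt ≈ 26.8 Ω

Z_qwt = √(Z_0·R_L) = √(50 × 14.4) = √720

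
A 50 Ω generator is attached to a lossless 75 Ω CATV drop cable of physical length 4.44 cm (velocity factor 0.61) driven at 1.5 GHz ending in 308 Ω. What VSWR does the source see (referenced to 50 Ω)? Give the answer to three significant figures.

λ = v/f = 0.61·c / 1.5 GHz = 0.122 m
βl = 2π·l/λ = 2π × 0.364 = 131°
tan(βl) = -1.15
Z_in = Z_0·(Z_L + jZ_0·tanβl)/(Z_0 + jZ_L·tanβl) = 30.7 + j58.7 Ω
Γ_s = (Z_in − Z_s)/(Z_in + Z_s) = (-19.3 + j58.7)/(80.7 + j58.7), |Γ_s| = 0.619
VSWR = (1 + |Γ_s|)/(1 − |Γ_s|)

VSWR ≈ 4.25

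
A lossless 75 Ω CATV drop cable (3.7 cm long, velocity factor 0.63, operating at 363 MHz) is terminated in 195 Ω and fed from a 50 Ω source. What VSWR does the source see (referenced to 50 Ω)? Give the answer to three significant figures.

VSWR ≈ 3.53

λ = v/f = 0.63·c / 363 MHz = 0.521 m
βl = 2π·l/λ = 2π × 0.0711 = 25.6°
tan(βl) = 0.479
Z_in = Z_0·(Z_L + jZ_0·tanβl)/(Z_0 + jZ_L·tanβl) = 94 − j81.1 Ω
Γ_s = (Z_in − Z_s)/(Z_in + Z_s) = (44 − j81.1)/(144 − j81.1), |Γ_s| = 0.558
VSWR = (1 + |Γ_s|)/(1 − |Γ_s|)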